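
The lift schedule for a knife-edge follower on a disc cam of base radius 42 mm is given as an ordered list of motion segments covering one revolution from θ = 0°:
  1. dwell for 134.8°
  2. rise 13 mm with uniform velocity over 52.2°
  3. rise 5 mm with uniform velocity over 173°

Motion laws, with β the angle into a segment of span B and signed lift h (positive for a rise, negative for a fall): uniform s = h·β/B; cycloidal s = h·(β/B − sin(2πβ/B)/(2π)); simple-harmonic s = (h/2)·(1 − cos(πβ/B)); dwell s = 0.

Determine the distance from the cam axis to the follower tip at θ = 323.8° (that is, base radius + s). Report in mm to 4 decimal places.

seg 1 [0°–134.8°] dwell: s stays 0.0000
seg 2 [134.8°–187°] uniform, h=13: full span → s += 13 → s = 13.0000
seg 3 [187°–360°] uniform, h=5: θ=323.8° here. β=136.8, B=173. 5·136.8/173 = 3.9538 → s = 16.9538
radial distance = base radius + s = 42 + 16.9538 = 58.9538

58.9538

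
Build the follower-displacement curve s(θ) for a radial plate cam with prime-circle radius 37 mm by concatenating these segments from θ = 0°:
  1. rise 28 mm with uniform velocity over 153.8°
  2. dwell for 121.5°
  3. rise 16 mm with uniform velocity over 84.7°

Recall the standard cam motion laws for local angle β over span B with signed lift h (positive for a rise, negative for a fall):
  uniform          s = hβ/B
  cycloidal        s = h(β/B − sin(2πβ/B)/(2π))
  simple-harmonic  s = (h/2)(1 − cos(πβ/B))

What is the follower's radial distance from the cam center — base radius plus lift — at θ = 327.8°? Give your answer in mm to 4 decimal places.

seg 1 [0°–153.8°] uniform, h=28: full span → s += 28 → s = 28.0000
seg 2 [153.8°–275.3°] dwell: s stays 28.0000
seg 3 [275.3°–360°] uniform, h=16: θ=327.8° here. β=52.5, B=84.7. 16·52.5/84.7 = 9.9174 → s = 37.9174
radial distance = base radius + s = 37 + 37.9174 = 74.9174

74.9174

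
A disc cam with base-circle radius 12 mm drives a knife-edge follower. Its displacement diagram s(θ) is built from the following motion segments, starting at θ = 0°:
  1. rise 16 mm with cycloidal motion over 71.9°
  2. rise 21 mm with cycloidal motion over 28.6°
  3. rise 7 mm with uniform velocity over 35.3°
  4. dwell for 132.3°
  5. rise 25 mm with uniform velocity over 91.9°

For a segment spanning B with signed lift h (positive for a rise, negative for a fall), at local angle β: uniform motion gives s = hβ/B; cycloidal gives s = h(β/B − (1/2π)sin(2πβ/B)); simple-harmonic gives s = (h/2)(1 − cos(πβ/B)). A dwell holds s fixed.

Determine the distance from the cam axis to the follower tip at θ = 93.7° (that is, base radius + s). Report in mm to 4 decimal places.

seg 1 [0°–71.9°] cycloidal, h=16: full span → s += 16 → s = 16.0000
seg 2 [71.9°–100.5°] cycloidal, h=21: θ=93.7° here. β=21.8, B=28.6. 21·(0.7622 − sin(2π·0.7622)/(2π)) = 19.3394 → s = 35.3394
radial distance = base radius + s = 12 + 35.3394 = 47.3394

47.3394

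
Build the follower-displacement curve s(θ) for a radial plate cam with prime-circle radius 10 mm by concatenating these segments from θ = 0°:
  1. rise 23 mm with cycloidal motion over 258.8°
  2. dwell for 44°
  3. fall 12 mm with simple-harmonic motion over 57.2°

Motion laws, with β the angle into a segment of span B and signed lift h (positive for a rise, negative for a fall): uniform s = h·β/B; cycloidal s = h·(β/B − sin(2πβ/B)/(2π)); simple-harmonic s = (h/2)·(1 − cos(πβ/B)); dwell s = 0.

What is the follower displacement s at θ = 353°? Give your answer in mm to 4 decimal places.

seg 1 [0°–258.8°] cycloidal, h=23: full span → s += 23 → s = 23.0000
seg 2 [258.8°–302.8°] dwell: s stays 23.0000
seg 3 [302.8°–360°] simple-harmonic, h=-12: θ=353° here. β=50.2, B=57.2. -12/2·(1 − cos(π·0.8776)) = -11.5620 → s = 11.4380

11.4380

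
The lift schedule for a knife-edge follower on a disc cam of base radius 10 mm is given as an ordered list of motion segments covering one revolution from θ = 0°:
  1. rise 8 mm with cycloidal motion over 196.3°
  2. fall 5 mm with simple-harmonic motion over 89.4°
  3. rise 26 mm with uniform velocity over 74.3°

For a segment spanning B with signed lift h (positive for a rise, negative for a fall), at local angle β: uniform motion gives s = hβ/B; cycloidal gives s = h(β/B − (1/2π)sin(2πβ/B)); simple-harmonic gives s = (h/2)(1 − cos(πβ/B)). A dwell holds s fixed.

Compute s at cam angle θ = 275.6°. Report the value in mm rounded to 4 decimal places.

seg 1 [0°–196.3°] cycloidal, h=8: full span → s += 8 → s = 8.0000
seg 2 [196.3°–285.7°] simple-harmonic, h=-5: θ=275.6° here. β=79.3, B=89.4. -5/2·(1 − cos(π·0.8870)) = -4.8442 → s = 3.1558

3.1558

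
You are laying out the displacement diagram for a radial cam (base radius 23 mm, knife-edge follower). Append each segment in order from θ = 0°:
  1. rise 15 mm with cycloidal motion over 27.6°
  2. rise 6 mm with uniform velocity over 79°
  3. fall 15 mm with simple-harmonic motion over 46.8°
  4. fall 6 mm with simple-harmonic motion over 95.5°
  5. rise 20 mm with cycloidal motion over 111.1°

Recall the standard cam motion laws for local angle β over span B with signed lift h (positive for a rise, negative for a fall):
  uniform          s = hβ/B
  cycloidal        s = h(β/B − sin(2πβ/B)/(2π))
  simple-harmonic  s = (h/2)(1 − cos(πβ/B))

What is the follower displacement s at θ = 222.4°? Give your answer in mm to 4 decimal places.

seg 1 [0°–27.6°] cycloidal, h=15: full span → s += 15 → s = 15.0000
seg 2 [27.6°–106.6°] uniform, h=6: full span → s += 6 → s = 21.0000
seg 3 [106.6°–153.4°] simple-harmonic, h=-15: full span → s += -15 → s = 6.0000
seg 4 [153.4°–248.9°] simple-harmonic, h=-6: θ=222.4° here. β=69, B=95.5. -6/2·(1 − cos(π·0.7225)) = -4.9305 → s = 1.0695

1.0695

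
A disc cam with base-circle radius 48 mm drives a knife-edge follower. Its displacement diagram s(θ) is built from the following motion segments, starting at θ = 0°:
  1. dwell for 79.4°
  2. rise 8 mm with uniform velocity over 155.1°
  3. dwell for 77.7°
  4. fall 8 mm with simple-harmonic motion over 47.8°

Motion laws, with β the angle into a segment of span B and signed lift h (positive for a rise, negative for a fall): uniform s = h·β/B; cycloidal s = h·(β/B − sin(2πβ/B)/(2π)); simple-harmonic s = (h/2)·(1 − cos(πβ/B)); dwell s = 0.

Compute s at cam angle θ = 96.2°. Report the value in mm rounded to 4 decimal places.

seg 1 [0°–79.4°] dwell: s stays 0.0000
seg 2 [79.4°–234.5°] uniform, h=8: θ=96.2° here. β=16.8, B=155.1. 8·16.8/155.1 = 0.8665 → s = 0.8665

0.8665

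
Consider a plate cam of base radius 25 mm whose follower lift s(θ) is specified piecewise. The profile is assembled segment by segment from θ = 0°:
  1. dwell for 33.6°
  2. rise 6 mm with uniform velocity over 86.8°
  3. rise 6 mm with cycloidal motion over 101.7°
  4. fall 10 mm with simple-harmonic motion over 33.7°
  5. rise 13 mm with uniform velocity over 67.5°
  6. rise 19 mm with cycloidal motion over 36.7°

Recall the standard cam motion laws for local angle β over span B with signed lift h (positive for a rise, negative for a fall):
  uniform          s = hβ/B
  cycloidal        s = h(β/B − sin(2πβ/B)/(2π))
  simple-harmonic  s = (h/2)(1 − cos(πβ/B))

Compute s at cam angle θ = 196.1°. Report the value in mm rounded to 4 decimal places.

seg 1 [0°–33.6°] dwell: s stays 0.0000
seg 2 [33.6°–120.4°] uniform, h=6: full span → s += 6 → s = 6.0000
seg 3 [120.4°–222.1°] cycloidal, h=6: θ=196.1° here. β=75.7, B=101.7. 6·(0.7443 − sin(2π·0.7443)/(2π)) = 5.4204 → s = 11.4204

11.4204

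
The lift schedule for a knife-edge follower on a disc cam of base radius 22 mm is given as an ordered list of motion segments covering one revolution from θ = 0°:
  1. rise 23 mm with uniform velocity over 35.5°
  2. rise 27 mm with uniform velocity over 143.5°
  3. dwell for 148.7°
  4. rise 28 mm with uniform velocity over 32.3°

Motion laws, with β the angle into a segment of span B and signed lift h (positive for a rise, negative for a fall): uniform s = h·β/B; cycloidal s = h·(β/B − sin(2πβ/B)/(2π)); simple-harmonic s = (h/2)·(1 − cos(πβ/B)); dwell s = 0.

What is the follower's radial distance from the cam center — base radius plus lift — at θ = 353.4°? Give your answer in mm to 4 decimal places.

seg 1 [0°–35.5°] uniform, h=23: full span → s += 23 → s = 23.0000
seg 2 [35.5°–179°] uniform, h=27: full span → s += 27 → s = 50.0000
seg 3 [179°–327.7°] dwell: s stays 50.0000
seg 4 [327.7°–360°] uniform, h=28: θ=353.4° here. β=25.7, B=32.3. 28·25.7/32.3 = 22.2786 → s = 72.2786
radial distance = base radius + s = 22 + 72.2786 = 94.2786

94.2786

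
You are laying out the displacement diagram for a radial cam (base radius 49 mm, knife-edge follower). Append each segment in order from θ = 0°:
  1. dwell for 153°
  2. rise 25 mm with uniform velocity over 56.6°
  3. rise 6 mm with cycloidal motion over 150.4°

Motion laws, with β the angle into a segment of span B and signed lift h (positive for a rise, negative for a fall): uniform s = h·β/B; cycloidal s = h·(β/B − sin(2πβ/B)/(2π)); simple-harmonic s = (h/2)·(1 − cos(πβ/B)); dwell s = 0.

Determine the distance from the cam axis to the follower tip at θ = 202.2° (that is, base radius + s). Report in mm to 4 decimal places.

seg 1 [0°–153°] dwell: s stays 0.0000
seg 2 [153°–209.6°] uniform, h=25: θ=202.2° here. β=49.2, B=56.6. 25·49.2/56.6 = 21.7314 → s = 21.7314
radial distance = base radius + s = 49 + 21.7314 = 70.7314

70.7314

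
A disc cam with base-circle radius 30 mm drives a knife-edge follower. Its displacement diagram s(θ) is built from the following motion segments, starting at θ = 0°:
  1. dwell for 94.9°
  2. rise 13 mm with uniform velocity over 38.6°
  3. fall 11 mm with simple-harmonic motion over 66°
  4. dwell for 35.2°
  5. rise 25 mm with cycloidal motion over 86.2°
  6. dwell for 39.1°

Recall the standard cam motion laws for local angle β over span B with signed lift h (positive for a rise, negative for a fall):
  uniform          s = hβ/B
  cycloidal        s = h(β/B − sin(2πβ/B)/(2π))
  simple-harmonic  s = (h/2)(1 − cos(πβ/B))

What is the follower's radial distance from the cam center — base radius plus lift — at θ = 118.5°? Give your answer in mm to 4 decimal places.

seg 1 [0°–94.9°] dwell: s stays 0.0000
seg 2 [94.9°–133.5°] uniform, h=13: θ=118.5° here. β=23.6, B=38.6. 13·23.6/38.6 = 7.9482 → s = 7.9482
radial distance = base radius + s = 30 + 7.9482 = 37.9482

37.9482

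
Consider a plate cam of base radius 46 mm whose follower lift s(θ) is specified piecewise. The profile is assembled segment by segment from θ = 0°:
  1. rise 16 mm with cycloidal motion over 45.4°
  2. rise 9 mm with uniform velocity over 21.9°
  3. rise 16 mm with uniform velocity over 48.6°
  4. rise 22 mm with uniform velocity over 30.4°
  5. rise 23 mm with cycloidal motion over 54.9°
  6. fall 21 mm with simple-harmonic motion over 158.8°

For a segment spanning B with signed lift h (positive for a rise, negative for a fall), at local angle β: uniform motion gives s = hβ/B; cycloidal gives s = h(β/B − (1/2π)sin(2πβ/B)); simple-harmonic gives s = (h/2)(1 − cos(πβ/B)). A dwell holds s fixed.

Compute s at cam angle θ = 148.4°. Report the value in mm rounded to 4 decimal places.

seg 1 [0°–45.4°] cycloidal, h=16: full span → s += 16 → s = 16.0000
seg 2 [45.4°–67.3°] uniform, h=9: full span → s += 9 → s = 25.0000
seg 3 [67.3°–115.9°] uniform, h=16: full span → s += 16 → s = 41.0000
seg 4 [115.9°–146.3°] uniform, h=22: full span → s += 22 → s = 63.0000
seg 5 [146.3°–201.2°] cycloidal, h=23: θ=148.4° here. β=2.1, B=54.9. 23·(0.0383 − sin(2π·0.0383)/(2π)) = 0.0084 → s = 63.0084

63.0084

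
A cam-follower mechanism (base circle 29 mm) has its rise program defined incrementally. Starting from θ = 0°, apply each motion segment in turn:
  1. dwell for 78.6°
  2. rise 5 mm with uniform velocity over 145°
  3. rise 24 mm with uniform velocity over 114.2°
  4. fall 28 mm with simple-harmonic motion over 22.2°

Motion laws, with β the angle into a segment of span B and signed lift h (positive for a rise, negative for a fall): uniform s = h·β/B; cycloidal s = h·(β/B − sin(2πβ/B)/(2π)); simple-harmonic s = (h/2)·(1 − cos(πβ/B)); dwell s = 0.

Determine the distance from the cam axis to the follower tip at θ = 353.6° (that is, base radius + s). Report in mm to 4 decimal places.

seg 1 [0°–78.6°] dwell: s stays 0.0000
seg 2 [78.6°–223.6°] uniform, h=5: full span → s += 5 → s = 5.0000
seg 3 [223.6°–337.8°] uniform, h=24: full span → s += 24 → s = 29.0000
seg 4 [337.8°–360°] simple-harmonic, h=-28: θ=353.6° here. β=15.8, B=22.2. -28/2·(1 − cos(π·0.7117)) = -22.6401 → s = 6.3599
radial distance = base radius + s = 29 + 6.3599 = 35.3599

35.3599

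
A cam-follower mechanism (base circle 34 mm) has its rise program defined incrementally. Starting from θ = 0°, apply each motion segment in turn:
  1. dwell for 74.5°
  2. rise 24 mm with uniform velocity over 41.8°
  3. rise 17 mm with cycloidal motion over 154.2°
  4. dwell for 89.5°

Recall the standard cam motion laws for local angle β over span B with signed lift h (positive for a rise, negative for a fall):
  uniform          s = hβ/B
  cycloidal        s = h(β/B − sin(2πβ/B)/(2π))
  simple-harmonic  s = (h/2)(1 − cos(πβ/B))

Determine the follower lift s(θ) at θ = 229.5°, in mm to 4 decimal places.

seg 1 [0°–74.5°] dwell: s stays 0.0000
seg 2 [74.5°–116.3°] uniform, h=24: full span → s += 24 → s = 24.0000
seg 3 [116.3°–270.5°] cycloidal, h=17: θ=229.5° here. β=113.2, B=154.2. 17·(0.7341 − sin(2π·0.7341)/(2π)) = 15.1721 → s = 39.1721

39.1721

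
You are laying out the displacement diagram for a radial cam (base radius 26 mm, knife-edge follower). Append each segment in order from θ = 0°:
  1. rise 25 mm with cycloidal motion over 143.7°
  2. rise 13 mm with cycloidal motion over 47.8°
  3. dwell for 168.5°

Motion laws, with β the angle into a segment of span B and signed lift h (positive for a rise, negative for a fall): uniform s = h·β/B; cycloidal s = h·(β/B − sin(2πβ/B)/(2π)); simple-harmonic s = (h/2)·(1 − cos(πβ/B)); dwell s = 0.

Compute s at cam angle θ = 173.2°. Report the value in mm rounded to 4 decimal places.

seg 1 [0°–143.7°] cycloidal, h=25: full span → s += 25 → s = 25.0000
seg 2 [143.7°–191.5°] cycloidal, h=13: θ=173.2° here. β=29.5, B=47.8. 13·(0.6172 − sin(2π·0.6172)/(2π)) = 9.4122 → s = 34.4122

34.4122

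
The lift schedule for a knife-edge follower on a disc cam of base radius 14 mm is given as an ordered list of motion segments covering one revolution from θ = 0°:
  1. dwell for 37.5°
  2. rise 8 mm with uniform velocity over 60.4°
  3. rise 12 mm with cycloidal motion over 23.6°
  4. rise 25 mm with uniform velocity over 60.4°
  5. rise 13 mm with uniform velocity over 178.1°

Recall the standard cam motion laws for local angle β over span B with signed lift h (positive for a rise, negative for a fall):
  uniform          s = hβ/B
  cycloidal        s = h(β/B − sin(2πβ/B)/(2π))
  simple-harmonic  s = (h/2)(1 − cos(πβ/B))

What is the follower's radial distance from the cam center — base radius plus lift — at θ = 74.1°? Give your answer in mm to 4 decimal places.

seg 1 [0°–37.5°] dwell: s stays 0.0000
seg 2 [37.5°–97.9°] uniform, h=8: θ=74.1° here. β=36.6, B=60.4. 8·36.6/60.4 = 4.8477 → s = 4.8477
radial distance = base radius + s = 14 + 4.8477 = 18.8477

18.8477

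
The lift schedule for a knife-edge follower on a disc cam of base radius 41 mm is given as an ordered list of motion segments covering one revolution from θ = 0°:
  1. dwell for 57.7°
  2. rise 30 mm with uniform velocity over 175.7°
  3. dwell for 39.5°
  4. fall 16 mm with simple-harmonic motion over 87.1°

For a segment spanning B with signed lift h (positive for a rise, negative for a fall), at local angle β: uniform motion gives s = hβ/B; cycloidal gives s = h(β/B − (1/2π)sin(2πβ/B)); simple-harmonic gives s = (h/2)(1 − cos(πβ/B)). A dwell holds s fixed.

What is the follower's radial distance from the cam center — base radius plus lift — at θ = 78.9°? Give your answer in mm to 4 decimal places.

seg 1 [0°–57.7°] dwell: s stays 0.0000
seg 2 [57.7°–233.4°] uniform, h=30: θ=78.9° here. β=21.2, B=175.7. 30·21.2/175.7 = 3.6198 → s = 3.6198
radial distance = base radius + s = 41 + 3.6198 = 44.6198

44.6198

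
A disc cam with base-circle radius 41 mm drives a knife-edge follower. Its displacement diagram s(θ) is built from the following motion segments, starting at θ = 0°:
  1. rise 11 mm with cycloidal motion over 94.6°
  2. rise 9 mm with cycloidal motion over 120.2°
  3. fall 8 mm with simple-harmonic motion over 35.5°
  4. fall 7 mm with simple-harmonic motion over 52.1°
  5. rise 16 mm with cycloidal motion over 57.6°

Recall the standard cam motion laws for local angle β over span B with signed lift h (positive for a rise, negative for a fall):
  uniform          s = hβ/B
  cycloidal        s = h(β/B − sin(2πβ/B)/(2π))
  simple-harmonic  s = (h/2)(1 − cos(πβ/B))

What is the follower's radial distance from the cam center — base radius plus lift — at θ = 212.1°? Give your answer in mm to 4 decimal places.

seg 1 [0°–94.6°] cycloidal, h=11: full span → s += 11 → s = 11.0000
seg 2 [94.6°–214.8°] cycloidal, h=9: θ=212.1° here. β=117.5, B=120.2. 9·(0.9775 − sin(2π·0.9775)/(2π)) = 8.9993 → s = 19.9993
radial distance = base radius + s = 41 + 19.9993 = 60.9993

60.9993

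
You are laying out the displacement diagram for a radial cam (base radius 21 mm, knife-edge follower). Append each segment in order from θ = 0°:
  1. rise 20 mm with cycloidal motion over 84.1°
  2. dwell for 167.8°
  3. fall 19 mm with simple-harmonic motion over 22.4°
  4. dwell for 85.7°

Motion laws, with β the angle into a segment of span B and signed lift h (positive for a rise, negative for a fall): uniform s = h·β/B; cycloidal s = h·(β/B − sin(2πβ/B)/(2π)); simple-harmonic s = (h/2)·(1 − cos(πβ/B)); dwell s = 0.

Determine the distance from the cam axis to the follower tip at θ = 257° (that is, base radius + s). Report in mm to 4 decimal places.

seg 1 [0°–84.1°] cycloidal, h=20: full span → s += 20 → s = 20.0000
seg 2 [84.1°–251.9°] dwell: s stays 20.0000
seg 3 [251.9°–274.3°] simple-harmonic, h=-19: θ=257° here. β=5.1, B=22.4. -19/2·(1 − cos(π·0.2277)) = -2.3283 → s = 17.6717
radial distance = base radius + s = 21 + 17.6717 = 38.6717

38.6717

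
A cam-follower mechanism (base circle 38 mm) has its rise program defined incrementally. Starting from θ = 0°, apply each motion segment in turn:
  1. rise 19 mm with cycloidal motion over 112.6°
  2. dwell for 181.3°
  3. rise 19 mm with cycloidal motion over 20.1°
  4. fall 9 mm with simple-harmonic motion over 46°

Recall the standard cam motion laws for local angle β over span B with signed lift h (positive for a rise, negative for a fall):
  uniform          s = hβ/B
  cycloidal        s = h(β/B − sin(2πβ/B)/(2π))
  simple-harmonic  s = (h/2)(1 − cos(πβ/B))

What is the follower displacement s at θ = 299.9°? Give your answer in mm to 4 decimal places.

seg 1 [0°–112.6°] cycloidal, h=19: full span → s += 19 → s = 19.0000
seg 2 [112.6°–293.9°] dwell: s stays 19.0000
seg 3 [293.9°–314°] cycloidal, h=19: θ=299.9° here. β=6, B=20.1. 19·(0.2985 − sin(2π·0.2985)/(2π)) = 2.7871 → s = 21.7871

21.7871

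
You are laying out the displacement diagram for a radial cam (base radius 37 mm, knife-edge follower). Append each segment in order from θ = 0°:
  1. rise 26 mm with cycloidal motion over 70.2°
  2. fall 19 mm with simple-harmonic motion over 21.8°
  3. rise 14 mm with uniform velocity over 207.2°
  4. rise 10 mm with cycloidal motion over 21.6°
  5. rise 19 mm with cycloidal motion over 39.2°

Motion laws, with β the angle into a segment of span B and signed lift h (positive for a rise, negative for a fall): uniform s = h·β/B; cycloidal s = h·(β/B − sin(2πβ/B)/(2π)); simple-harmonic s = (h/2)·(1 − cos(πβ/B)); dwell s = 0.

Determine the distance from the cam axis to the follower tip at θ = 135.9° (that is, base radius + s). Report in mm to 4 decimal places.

seg 1 [0°–70.2°] cycloidal, h=26: full span → s += 26 → s = 26.0000
seg 2 [70.2°–92°] simple-harmonic, h=-19: full span → s += -19 → s = 7.0000
seg 3 [92°–299.2°] uniform, h=14: θ=135.9° here. β=43.9, B=207.2. 14·43.9/207.2 = 2.9662 → s = 9.9662
radial distance = base radius + s = 37 + 9.9662 = 46.9662

46.9662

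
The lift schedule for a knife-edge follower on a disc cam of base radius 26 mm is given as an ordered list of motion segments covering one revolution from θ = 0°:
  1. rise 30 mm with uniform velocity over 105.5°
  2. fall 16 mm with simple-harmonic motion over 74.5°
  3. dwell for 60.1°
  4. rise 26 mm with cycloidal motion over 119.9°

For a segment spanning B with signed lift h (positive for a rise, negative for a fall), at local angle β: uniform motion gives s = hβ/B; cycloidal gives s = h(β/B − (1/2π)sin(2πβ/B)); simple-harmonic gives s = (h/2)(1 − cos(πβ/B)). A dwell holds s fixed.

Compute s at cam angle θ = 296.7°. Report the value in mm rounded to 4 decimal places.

seg 1 [0°–105.5°] uniform, h=30: full span → s += 30 → s = 30.0000
seg 2 [105.5°–180°] simple-harmonic, h=-16: full span → s += -16 → s = 14.0000
seg 3 [180°–240.1°] dwell: s stays 14.0000
seg 4 [240.1°–360°] cycloidal, h=26: θ=296.7° here. β=56.6, B=119.9. 26·(0.4721 − sin(2π·0.4721)/(2π)) = 11.5508 → s = 25.5508

25.5508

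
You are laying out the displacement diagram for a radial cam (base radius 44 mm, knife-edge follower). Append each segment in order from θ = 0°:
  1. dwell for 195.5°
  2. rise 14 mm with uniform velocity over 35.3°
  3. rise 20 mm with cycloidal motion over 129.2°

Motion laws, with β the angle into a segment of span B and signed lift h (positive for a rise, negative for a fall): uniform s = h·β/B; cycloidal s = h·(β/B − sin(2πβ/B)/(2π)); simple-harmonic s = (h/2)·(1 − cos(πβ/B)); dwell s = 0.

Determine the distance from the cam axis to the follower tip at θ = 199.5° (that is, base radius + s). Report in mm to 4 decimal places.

seg 1 [0°–195.5°] dwell: s stays 0.0000
seg 2 [195.5°–230.8°] uniform, h=14: θ=199.5° here. β=4, B=35.3. 14·4/35.3 = 1.5864 → s = 1.5864
radial distance = base radius + s = 44 + 1.5864 = 45.5864

45.5864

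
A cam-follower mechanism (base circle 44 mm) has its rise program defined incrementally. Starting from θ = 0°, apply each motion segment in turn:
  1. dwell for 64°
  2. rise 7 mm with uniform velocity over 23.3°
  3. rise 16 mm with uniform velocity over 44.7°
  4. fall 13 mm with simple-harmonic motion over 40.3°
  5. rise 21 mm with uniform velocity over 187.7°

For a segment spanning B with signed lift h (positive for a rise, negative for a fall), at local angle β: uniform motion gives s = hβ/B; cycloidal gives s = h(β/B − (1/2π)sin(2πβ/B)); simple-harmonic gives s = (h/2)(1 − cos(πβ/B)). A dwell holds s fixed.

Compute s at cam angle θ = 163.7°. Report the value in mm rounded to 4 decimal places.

seg 1 [0°–64°] dwell: s stays 0.0000
seg 2 [64°–87.3°] uniform, h=7: full span → s += 7 → s = 7.0000
seg 3 [87.3°–132°] uniform, h=16: full span → s += 16 → s = 23.0000
seg 4 [132°–172.3°] simple-harmonic, h=-13: θ=163.7° here. β=31.7, B=40.3. -13/2·(1 − cos(π·0.7866)) = -11.5932 → s = 11.4068

11.4068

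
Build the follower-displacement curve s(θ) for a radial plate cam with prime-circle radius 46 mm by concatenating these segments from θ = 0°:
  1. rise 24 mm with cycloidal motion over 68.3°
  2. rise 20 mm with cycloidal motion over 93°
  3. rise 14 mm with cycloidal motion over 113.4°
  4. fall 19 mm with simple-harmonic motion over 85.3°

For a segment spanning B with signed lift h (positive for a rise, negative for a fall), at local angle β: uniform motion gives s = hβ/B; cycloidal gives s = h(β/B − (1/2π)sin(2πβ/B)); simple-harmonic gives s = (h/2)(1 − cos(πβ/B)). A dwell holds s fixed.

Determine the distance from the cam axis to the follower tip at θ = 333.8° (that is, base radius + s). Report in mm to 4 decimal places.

seg 1 [0°–68.3°] cycloidal, h=24: full span → s += 24 → s = 24.0000
seg 2 [68.3°–161.3°] cycloidal, h=20: full span → s += 20 → s = 44.0000
seg 3 [161.3°–274.7°] cycloidal, h=14: full span → s += 14 → s = 58.0000
seg 4 [274.7°–360°] simple-harmonic, h=-19: θ=333.8° here. β=59.1, B=85.3. -19/2·(1 − cos(π·0.6928)) = -14.9099 → s = 43.0901
radial distance = base radius + s = 46 + 43.0901 = 89.0901

89.0901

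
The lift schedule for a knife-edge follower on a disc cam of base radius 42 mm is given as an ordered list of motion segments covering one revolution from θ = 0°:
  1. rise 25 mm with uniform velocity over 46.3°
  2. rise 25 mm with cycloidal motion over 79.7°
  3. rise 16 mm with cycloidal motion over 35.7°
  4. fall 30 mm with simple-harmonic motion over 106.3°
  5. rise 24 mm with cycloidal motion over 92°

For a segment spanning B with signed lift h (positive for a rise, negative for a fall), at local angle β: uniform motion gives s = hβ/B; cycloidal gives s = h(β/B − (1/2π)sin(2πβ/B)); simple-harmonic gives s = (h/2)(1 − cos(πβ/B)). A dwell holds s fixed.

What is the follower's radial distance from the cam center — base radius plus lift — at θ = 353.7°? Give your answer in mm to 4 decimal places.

seg 1 [0°–46.3°] uniform, h=25: full span → s += 25 → s = 25.0000
seg 2 [46.3°–126°] cycloidal, h=25: full span → s += 25 → s = 50.0000
seg 3 [126°–161.7°] cycloidal, h=16: full span → s += 16 → s = 66.0000
seg 4 [161.7°–268°] simple-harmonic, h=-30: full span → s += -30 → s = 36.0000
seg 5 [268°–360°] cycloidal, h=24: θ=353.7° here. β=85.7, B=92. 24·(0.9315 − sin(2π·0.9315)/(2π)) = 23.9498 → s = 59.9498
radial distance = base radius + s = 42 + 59.9498 = 101.9498

101.9498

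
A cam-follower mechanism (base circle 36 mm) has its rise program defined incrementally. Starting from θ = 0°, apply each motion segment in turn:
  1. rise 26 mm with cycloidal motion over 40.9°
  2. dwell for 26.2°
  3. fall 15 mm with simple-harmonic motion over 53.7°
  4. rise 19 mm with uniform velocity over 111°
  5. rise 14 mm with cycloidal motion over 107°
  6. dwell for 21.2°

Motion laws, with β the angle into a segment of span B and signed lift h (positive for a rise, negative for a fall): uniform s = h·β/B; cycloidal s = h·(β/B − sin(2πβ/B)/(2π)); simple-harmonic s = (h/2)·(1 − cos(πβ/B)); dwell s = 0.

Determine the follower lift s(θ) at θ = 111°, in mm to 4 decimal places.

seg 1 [0°–40.9°] cycloidal, h=26: full span → s += 26 → s = 26.0000
seg 2 [40.9°–67.1°] dwell: s stays 26.0000
seg 3 [67.1°–120.8°] simple-harmonic, h=-15: θ=111° here. β=43.9, B=53.7. -15/2·(1 − cos(π·0.8175)) = -13.8008 → s = 12.1992

12.1992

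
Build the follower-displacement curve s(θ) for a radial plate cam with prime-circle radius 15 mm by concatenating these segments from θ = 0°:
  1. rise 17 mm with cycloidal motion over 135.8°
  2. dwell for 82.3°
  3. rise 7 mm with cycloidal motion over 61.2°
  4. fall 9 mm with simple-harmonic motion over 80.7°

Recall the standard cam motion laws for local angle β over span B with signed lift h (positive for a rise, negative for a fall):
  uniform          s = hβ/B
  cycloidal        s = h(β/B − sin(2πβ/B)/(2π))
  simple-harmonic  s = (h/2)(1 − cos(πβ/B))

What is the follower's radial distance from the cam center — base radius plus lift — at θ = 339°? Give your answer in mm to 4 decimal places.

seg 1 [0°–135.8°] cycloidal, h=17: full span → s += 17 → s = 17.0000
seg 2 [135.8°–218.1°] dwell: s stays 17.0000
seg 3 [218.1°–279.3°] cycloidal, h=7: full span → s += 7 → s = 24.0000
seg 4 [279.3°–360°] simple-harmonic, h=-9: θ=339° here. β=59.7, B=80.7. -9/2·(1 − cos(π·0.7398)) = -7.5782 → s = 16.4218
radial distance = base radius + s = 15 + 16.4218 = 31.4218

31.4218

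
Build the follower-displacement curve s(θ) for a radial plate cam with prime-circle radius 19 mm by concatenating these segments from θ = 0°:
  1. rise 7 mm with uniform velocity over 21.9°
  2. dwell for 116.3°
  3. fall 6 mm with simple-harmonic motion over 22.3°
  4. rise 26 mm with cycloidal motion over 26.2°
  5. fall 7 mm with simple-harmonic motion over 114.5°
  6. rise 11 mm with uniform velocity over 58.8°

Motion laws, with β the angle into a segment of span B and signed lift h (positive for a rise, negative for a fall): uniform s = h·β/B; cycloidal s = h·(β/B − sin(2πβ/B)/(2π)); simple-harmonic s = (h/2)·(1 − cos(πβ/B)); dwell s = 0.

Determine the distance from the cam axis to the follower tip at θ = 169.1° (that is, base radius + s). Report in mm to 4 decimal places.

seg 1 [0°–21.9°] uniform, h=7: full span → s += 7 → s = 7.0000
seg 2 [21.9°–138.2°] dwell: s stays 7.0000
seg 3 [138.2°–160.5°] simple-harmonic, h=-6: full span → s += -6 → s = 1.0000
seg 4 [160.5°–186.7°] cycloidal, h=26: θ=169.1° here. β=8.6, B=26.2. 26·(0.3282 − sin(2π·0.3282)/(2π)) = 4.8864 → s = 5.8864
radial distance = base radius + s = 19 + 5.8864 = 24.8864

24.8864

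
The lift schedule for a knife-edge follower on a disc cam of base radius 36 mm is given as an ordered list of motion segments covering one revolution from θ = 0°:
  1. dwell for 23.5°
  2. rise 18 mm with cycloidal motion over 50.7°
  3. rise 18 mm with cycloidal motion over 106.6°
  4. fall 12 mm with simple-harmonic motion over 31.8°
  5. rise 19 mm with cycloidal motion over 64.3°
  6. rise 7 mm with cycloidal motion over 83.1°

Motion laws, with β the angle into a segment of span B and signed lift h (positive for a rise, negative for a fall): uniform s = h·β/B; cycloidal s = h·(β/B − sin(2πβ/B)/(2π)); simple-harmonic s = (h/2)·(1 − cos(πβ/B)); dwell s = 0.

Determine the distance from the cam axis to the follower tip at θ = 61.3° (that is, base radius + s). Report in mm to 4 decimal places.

seg 1 [0°–23.5°] dwell: s stays 0.0000
seg 2 [23.5°–74.2°] cycloidal, h=18: θ=61.3° here. β=37.8, B=50.7. 18·(0.7456 − sin(2π·0.7456)/(2π)) = 16.2838 → s = 16.2838
radial distance = base radius + s = 36 + 16.2838 = 52.2838

52.2838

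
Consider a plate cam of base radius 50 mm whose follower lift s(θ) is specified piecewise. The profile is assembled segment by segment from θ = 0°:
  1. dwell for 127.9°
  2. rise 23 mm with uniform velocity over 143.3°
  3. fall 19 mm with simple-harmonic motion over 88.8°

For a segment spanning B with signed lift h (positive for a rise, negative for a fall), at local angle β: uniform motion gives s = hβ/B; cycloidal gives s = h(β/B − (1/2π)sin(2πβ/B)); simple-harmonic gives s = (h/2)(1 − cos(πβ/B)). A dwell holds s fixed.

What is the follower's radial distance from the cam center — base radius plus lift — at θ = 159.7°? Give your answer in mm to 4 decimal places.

seg 1 [0°–127.9°] dwell: s stays 0.0000
seg 2 [127.9°–271.2°] uniform, h=23: θ=159.7° here. β=31.8, B=143.3. 23·31.8/143.3 = 5.1040 → s = 5.1040
radial distance = base radius + s = 50 + 5.1040 = 55.1040

55.1040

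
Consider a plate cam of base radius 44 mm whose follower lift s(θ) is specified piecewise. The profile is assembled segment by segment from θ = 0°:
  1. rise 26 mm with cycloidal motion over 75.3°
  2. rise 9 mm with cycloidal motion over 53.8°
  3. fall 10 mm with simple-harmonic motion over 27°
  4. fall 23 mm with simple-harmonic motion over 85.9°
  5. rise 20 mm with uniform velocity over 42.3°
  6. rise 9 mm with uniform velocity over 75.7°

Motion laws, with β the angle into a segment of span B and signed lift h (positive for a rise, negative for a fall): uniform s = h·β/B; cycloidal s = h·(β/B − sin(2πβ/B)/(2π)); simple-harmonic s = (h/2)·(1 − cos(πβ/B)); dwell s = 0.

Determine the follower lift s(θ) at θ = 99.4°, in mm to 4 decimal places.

seg 1 [0°–75.3°] cycloidal, h=26: full span → s += 26 → s = 26.0000
seg 2 [75.3°–129.1°] cycloidal, h=9: θ=99.4° here. β=24.1, B=53.8. 9·(0.4480 − sin(2π·0.4480)/(2π)) = 3.5715 → s = 29.5715

29.5715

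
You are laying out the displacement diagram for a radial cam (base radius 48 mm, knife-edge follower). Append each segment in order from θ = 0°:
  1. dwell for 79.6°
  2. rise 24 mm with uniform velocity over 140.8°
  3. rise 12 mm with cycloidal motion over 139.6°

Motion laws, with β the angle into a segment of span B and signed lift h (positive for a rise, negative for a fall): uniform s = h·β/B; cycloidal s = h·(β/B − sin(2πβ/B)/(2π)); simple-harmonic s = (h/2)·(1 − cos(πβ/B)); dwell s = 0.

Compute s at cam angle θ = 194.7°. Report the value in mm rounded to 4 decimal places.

seg 1 [0°–79.6°] dwell: s stays 0.0000
seg 2 [79.6°–220.4°] uniform, h=24: θ=194.7° here. β=115.1, B=140.8. 24·115.1/140.8 = 19.6193 → s = 19.6193

19.6193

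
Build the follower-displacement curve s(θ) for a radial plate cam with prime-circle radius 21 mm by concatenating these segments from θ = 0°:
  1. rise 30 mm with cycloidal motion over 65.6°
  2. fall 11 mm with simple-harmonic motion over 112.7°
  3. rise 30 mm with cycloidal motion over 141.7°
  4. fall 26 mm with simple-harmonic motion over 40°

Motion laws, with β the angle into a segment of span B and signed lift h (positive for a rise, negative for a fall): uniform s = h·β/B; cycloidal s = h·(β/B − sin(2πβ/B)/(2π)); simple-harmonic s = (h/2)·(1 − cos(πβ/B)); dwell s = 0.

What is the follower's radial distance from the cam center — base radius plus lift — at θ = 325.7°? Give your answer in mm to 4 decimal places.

seg 1 [0°–65.6°] cycloidal, h=30: full span → s += 30 → s = 30.0000
seg 2 [65.6°–178.3°] simple-harmonic, h=-11: full span → s += -11 → s = 19.0000
seg 3 [178.3°–320°] cycloidal, h=30: full span → s += 30 → s = 49.0000
seg 4 [320°–360°] simple-harmonic, h=-26: θ=325.7° here. β=5.7, B=40. -26/2·(1 − cos(π·0.1425)) = -1.2811 → s = 47.7189
radial distance = base radius + s = 21 + 47.7189 = 68.7189

68.7189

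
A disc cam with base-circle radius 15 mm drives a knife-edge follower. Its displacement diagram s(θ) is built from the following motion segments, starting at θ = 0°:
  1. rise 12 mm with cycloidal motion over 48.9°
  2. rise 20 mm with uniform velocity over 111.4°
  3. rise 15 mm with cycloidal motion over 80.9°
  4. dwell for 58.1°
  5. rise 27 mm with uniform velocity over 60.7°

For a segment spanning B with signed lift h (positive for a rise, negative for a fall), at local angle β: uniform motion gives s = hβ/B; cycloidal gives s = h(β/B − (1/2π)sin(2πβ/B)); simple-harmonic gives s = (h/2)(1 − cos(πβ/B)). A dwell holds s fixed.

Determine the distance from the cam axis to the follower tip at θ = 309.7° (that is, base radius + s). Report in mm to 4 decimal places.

seg 1 [0°–48.9°] cycloidal, h=12: full span → s += 12 → s = 12.0000
seg 2 [48.9°–160.3°] uniform, h=20: full span → s += 20 → s = 32.0000
seg 3 [160.3°–241.2°] cycloidal, h=15: full span → s += 15 → s = 47.0000
seg 4 [241.2°–299.3°] dwell: s stays 47.0000
seg 5 [299.3°–360°] uniform, h=27: θ=309.7° here. β=10.4, B=60.7. 27·10.4/60.7 = 4.6260 → s = 51.6260
radial distance = base radius + s = 15 + 51.6260 = 66.6260

66.6260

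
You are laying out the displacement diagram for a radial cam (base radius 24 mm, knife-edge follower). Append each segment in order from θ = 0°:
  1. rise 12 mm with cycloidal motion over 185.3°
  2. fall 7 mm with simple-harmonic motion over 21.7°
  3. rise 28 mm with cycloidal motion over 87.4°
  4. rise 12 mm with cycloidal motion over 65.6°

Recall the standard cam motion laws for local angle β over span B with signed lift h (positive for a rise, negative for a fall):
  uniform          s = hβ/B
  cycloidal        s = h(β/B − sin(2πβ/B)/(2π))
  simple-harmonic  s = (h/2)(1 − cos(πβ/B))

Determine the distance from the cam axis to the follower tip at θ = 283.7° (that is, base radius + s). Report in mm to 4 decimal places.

seg 1 [0°–185.3°] cycloidal, h=12: full span → s += 12 → s = 12.0000
seg 2 [185.3°–207°] simple-harmonic, h=-7: full span → s += -7 → s = 5.0000
seg 3 [207°–294.4°] cycloidal, h=28: θ=283.7° here. β=76.7, B=87.4. 28·(0.8776 − sin(2π·0.8776)/(2π)) = 27.6718 → s = 32.6718
radial distance = base radius + s = 24 + 32.6718 = 56.6718

56.6718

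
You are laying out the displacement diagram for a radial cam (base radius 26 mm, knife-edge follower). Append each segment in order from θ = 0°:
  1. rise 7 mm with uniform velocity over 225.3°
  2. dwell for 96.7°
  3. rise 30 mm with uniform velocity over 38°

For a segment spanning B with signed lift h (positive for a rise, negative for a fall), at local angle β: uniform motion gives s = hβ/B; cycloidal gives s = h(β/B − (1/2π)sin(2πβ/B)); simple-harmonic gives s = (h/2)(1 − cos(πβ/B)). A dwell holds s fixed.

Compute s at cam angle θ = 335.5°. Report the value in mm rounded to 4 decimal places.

seg 1 [0°–225.3°] uniform, h=7: full span → s += 7 → s = 7.0000
seg 2 [225.3°–322°] dwell: s stays 7.0000
seg 3 [322°–360°] uniform, h=30: θ=335.5° here. β=13.5, B=38. 30·13.5/38 = 10.6579 → s = 17.6579

17.6579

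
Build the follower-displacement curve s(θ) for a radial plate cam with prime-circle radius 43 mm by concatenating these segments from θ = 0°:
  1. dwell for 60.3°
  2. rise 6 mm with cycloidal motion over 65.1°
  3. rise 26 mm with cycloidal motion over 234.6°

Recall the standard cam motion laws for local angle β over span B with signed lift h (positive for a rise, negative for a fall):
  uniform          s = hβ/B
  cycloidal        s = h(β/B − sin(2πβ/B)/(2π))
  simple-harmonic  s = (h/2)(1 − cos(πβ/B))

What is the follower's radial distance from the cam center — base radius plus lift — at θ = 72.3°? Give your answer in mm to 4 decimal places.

seg 1 [0°–60.3°] dwell: s stays 0.0000
seg 2 [60.3°–125.4°] cycloidal, h=6: θ=72.3° here. β=12, B=65.1. 6·(0.1843 − sin(2π·0.1843)/(2π)) = 0.2312 → s = 0.2312
radial distance = base radius + s = 43 + 0.2312 = 43.2312

43.2312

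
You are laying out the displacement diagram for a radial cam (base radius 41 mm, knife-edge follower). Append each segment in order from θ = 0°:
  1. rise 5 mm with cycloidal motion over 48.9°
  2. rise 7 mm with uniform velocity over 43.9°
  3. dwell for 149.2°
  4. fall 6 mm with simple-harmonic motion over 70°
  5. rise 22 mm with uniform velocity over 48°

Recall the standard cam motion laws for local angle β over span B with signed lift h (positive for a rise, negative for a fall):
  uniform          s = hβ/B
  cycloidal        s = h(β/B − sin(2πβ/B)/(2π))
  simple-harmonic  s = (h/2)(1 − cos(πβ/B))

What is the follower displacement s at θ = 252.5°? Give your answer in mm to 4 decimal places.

seg 1 [0°–48.9°] cycloidal, h=5: full span → s += 5 → s = 5.0000
seg 2 [48.9°–92.8°] uniform, h=7: full span → s += 7 → s = 12.0000
seg 3 [92.8°–242°] dwell: s stays 12.0000
seg 4 [242°–312°] simple-harmonic, h=-6: θ=252.5° here. β=10.5, B=70. -6/2·(1 − cos(π·0.1500)) = -0.3270 → s = 11.6730

11.6730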